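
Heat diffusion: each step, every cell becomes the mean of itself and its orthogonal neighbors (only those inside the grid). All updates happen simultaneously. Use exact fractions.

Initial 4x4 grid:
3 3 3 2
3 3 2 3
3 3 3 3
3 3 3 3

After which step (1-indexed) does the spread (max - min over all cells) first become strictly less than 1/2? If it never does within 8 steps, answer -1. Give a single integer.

Answer: 2

Derivation:
Step 1: max=3, min=5/2, spread=1/2
Step 2: max=3, min=23/9, spread=4/9
  -> spread < 1/2 first at step 2
Step 3: max=3, min=1447/540, spread=173/540
Step 4: max=1787/600, min=10909/4050, spread=4613/16200
Step 5: max=53531/18000, min=665807/243000, spread=113723/486000
Step 6: max=319477/108000, min=20119931/7290000, spread=2889533/14580000
Step 7: max=9556717/3240000, min=304381063/109350000, spread=72632543/437400000
Step 8: max=1428002657/486000000, min=18361305743/6561000000, spread=1833460253/13122000000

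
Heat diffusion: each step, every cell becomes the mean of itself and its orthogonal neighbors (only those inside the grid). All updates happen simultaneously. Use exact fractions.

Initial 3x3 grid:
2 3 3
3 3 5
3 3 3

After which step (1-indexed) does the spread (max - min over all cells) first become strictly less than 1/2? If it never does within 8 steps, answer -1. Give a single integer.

Answer: 3

Derivation:
Step 1: max=11/3, min=8/3, spread=1
Step 2: max=427/120, min=49/18, spread=301/360
Step 3: max=3677/1080, min=42023/14400, spread=21011/43200
  -> spread < 1/2 first at step 3
Step 4: max=1432303/432000, min=192409/64800, spread=448729/1296000
Step 5: max=12724373/3888000, min=11820623/3888000, spread=1205/5184
Step 6: max=753462931/233280000, min=715396681/233280000, spread=10151/62208
Step 7: max=44929863557/13996800000, min=43326419807/13996800000, spread=85517/746496
Step 8: max=2679880079779/839808000000, min=2612339673529/839808000000, spread=720431/8957952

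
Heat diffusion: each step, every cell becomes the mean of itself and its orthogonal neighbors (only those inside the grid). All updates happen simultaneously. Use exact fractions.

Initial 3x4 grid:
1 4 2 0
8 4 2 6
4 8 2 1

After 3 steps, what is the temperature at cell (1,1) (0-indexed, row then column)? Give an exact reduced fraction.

Answer: 8299/2000

Derivation:
Step 1: cell (1,1) = 26/5
Step 2: cell (1,1) = 199/50
Step 3: cell (1,1) = 8299/2000
Full grid after step 3:
  2243/540 25169/7200 21079/7200 1393/540
  21611/4800 8299/2000 19297/6000 39953/14400
  682/135 31519/7200 2881/800 91/30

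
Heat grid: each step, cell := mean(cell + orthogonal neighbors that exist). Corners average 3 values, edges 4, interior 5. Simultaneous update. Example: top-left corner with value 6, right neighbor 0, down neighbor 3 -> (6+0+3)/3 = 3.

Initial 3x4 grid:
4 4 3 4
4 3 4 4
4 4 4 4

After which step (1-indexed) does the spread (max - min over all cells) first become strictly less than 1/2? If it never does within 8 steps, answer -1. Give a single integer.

Step 1: max=4, min=7/2, spread=1/2
Step 2: max=4, min=871/240, spread=89/240
  -> spread < 1/2 first at step 2
Step 3: max=3111/800, min=8893/2400, spread=11/60
Step 4: max=83783/21600, min=808453/216000, spread=29377/216000
Step 5: max=2075483/540000, min=1015829/270000, spread=1753/21600
Step 6: max=149181959/38880000, min=21772193/5760000, spread=71029/1244160
Step 7: max=8922176381/2332800000, min=14713283771/3888000000, spread=7359853/182250000
Step 8: max=178254664193/46656000000, min=78589855433/20736000000, spread=45679663/1492992000

Answer: 2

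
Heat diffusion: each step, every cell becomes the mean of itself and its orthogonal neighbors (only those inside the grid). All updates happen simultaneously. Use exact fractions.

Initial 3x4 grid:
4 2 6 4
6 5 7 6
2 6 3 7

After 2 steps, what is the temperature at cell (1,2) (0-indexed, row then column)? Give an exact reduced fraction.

Step 1: cell (1,2) = 27/5
Step 2: cell (1,2) = 271/50
Full grid after step 2:
  25/6 91/20 74/15 193/36
  1087/240 231/50 271/50 331/60
  155/36 1177/240 1229/240 205/36

Answer: 271/50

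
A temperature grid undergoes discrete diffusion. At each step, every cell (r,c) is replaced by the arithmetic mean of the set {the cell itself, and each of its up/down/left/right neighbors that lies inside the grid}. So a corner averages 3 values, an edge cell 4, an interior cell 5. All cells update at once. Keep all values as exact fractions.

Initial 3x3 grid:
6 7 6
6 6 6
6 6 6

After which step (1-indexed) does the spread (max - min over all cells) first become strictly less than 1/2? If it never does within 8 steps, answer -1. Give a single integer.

Step 1: max=19/3, min=6, spread=1/3
  -> spread < 1/2 first at step 1
Step 2: max=1507/240, min=6, spread=67/240
Step 3: max=13397/2160, min=1207/200, spread=1807/10800
Step 4: max=5341963/864000, min=32761/5400, spread=33401/288000
Step 5: max=47885933/7776000, min=3283391/540000, spread=3025513/38880000
Step 6: max=19127326867/3110400000, min=175555949/28800000, spread=53531/995328
Step 7: max=1145776925849/186624000000, min=47447116051/7776000000, spread=450953/11943936
Step 8: max=68693543560603/11197440000000, min=5699728610519/933120000000, spread=3799043/143327232

Answer: 1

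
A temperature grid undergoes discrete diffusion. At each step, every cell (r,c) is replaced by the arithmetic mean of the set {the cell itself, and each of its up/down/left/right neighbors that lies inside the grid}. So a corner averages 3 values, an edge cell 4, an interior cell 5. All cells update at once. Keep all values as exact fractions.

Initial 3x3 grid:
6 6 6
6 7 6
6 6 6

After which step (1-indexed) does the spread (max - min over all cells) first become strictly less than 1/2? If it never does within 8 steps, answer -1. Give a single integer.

Step 1: max=25/4, min=6, spread=1/4
  -> spread < 1/2 first at step 1
Step 2: max=156/25, min=489/80, spread=51/400
Step 3: max=29623/4800, min=2207/360, spread=589/14400
Step 4: max=184943/30000, min=1769081/288000, spread=31859/1440000
Step 5: max=106371607/17280000, min=11064721/1800000, spread=751427/86400000
Step 6: max=664634687/108000000, min=6375863129/1036800000, spread=23149331/5184000000
Step 7: max=382730654263/62208000000, min=39854931889/6480000000, spread=616540643/311040000000
Step 8: max=2391912453983/388800000000, min=22958812008761/3732480000000, spread=17737747379/18662400000000

Answer: 1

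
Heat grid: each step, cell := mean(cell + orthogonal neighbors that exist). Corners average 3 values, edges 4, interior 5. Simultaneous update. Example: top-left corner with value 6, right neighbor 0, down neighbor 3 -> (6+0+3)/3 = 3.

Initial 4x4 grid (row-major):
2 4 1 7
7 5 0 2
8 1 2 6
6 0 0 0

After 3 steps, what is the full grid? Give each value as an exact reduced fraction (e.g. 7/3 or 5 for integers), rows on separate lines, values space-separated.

Answer: 2231/540 1571/450 1397/450 1309/432
3847/900 5237/1500 16727/6000 20807/7200
3713/900 3791/1200 2389/1000 363/160
8077/2160 20059/7200 185/96 683/360

Derivation:
After step 1:
  13/3 3 3 10/3
  11/2 17/5 2 15/4
  11/2 16/5 9/5 5/2
  14/3 7/4 1/2 2
After step 2:
  77/18 103/30 17/6 121/36
  281/60 171/50 279/100 139/48
  283/60 313/100 2 201/80
  143/36 607/240 121/80 5/3
After step 3:
  2231/540 1571/450 1397/450 1309/432
  3847/900 5237/1500 16727/6000 20807/7200
  3713/900 3791/1200 2389/1000 363/160
  8077/2160 20059/7200 185/96 683/360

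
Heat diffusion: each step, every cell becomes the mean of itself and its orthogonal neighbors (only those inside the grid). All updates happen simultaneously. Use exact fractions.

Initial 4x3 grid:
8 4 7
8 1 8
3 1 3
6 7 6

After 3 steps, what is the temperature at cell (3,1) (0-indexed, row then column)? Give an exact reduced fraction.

Answer: 2119/450

Derivation:
Step 1: cell (3,1) = 5
Step 2: cell (3,1) = 14/3
Step 3: cell (3,1) = 2119/450
Full grid after step 3:
  5867/1080 1571/300 11489/2160
  17627/3600 9779/2000 34529/7200
  8471/1800 26677/6000 33509/7200
  1013/216 2119/450 2017/432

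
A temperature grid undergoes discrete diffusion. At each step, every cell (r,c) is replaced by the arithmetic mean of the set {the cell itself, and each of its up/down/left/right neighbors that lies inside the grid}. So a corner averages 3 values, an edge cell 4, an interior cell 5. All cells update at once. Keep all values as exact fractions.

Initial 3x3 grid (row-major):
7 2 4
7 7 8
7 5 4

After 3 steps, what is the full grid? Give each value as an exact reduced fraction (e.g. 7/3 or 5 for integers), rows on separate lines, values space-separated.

After step 1:
  16/3 5 14/3
  7 29/5 23/4
  19/3 23/4 17/3
After step 2:
  52/9 26/5 185/36
  367/60 293/50 1313/240
  229/36 471/80 103/18
After step 3:
  3077/540 6593/1200 11383/2160
  2713/450 5707/1000 79891/14400
  13223/2160 28597/4800 6149/1080

Answer: 3077/540 6593/1200 11383/2160
2713/450 5707/1000 79891/14400
13223/2160 28597/4800 6149/1080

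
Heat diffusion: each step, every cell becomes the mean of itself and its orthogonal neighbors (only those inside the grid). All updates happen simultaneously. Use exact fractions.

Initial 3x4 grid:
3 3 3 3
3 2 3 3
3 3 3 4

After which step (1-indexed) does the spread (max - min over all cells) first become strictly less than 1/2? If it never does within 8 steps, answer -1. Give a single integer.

Answer: 3

Derivation:
Step 1: max=10/3, min=11/4, spread=7/12
Step 2: max=59/18, min=277/100, spread=457/900
Step 3: max=6773/2160, min=13589/4800, spread=13159/43200
  -> spread < 1/2 first at step 3
Step 4: max=402847/129600, min=123049/43200, spread=337/1296
Step 5: max=23804873/7776000, min=49601309/17280000, spread=29685679/155520000
Step 6: max=1420057507/466560000, min=447830419/155520000, spread=61253/373248
Step 7: max=84629853713/27993600000, min=27012260321/9331200000, spread=14372291/111974400
Step 8: max=5058154795267/1679616000000, min=1625854456339/559872000000, spread=144473141/1343692800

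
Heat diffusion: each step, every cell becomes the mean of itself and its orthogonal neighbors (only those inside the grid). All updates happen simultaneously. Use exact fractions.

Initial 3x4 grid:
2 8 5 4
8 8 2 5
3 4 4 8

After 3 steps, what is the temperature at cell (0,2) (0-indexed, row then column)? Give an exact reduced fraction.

Answer: 18269/3600

Derivation:
Step 1: cell (0,2) = 19/4
Step 2: cell (0,2) = 599/120
Step 3: cell (0,2) = 18269/3600
Full grid after step 3:
  809/144 3239/600 18269/3600 10573/2160
  25847/4800 663/125 15097/3000 70651/14400
  125/24 12181/2400 35863/7200 2677/540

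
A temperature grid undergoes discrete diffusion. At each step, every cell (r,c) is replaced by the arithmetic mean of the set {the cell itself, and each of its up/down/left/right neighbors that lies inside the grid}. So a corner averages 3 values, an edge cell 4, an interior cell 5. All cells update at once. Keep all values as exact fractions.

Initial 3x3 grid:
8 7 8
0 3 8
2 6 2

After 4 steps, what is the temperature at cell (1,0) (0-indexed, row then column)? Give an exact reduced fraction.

Answer: 3801727/864000

Derivation:
Step 1: cell (1,0) = 13/4
Step 2: cell (1,0) = 943/240
Step 3: cell (1,0) = 59441/14400
Step 4: cell (1,0) = 3801727/864000
Full grid after step 4:
  209827/43200 2309051/432000 731681/129600
  3801727/864000 1722449/360000 506303/96000
  256303/64800 1252409/288000 307403/64800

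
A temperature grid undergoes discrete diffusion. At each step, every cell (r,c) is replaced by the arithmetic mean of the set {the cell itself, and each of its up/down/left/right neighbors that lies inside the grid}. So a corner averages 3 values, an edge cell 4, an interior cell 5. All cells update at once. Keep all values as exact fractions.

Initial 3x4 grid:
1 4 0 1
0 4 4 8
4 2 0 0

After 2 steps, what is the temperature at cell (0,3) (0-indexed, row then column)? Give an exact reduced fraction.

Step 1: cell (0,3) = 3
Step 2: cell (0,3) = 17/6
Full grid after step 2:
  37/18 269/120 107/40 17/6
  523/240 13/5 13/5 727/240
  9/4 11/5 37/15 89/36

Answer: 17/6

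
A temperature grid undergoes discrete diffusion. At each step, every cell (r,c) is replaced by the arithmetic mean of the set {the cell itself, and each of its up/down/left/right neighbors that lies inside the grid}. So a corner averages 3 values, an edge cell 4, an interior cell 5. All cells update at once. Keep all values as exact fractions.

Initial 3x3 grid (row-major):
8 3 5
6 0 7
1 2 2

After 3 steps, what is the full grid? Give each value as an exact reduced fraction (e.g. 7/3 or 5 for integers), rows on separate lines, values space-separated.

After step 1:
  17/3 4 5
  15/4 18/5 7/2
  3 5/4 11/3
After step 2:
  161/36 137/30 25/6
  961/240 161/50 473/120
  8/3 691/240 101/36
After step 3:
  9391/2160 14783/3600 169/40
  51707/14400 11167/3000 25441/7200
  191/60 41657/14400 6931/2160

Answer: 9391/2160 14783/3600 169/40
51707/14400 11167/3000 25441/7200
191/60 41657/14400 6931/2160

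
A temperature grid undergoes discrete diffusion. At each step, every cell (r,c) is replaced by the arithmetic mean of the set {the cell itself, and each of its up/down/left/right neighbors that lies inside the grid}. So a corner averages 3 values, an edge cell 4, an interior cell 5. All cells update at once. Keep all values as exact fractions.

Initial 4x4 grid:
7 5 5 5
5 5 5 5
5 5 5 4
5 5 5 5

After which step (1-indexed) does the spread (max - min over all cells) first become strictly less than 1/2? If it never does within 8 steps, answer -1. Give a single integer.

Step 1: max=17/3, min=14/3, spread=1
Step 2: max=50/9, min=569/120, spread=293/360
Step 3: max=581/108, min=5189/1080, spread=23/40
Step 4: max=17243/3240, min=523157/108000, spread=154829/324000
  -> spread < 1/2 first at step 4
Step 5: max=2553499/486000, min=4721357/972000, spread=1587/4000
Step 6: max=38032001/7290000, min=142413593/29160000, spread=39977/120000
Step 7: max=453242357/87480000, min=4287803489/874800000, spread=1006667/3600000
Step 8: max=3382951019/656100000, min=129150055109/26244000000, spread=25382657/108000000

Answer: 4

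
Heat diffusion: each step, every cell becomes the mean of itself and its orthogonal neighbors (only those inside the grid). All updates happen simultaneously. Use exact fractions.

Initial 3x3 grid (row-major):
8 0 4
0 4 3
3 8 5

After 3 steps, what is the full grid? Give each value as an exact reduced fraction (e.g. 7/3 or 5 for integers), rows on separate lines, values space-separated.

Answer: 1403/432 52/15 91/27
10679/2880 1451/400 2851/720
1679/432 1027/240 457/108

Derivation:
After step 1:
  8/3 4 7/3
  15/4 3 4
  11/3 5 16/3
After step 2:
  125/36 3 31/9
  157/48 79/20 11/3
  149/36 17/4 43/9
After step 3:
  1403/432 52/15 91/27
  10679/2880 1451/400 2851/720
  1679/432 1027/240 457/108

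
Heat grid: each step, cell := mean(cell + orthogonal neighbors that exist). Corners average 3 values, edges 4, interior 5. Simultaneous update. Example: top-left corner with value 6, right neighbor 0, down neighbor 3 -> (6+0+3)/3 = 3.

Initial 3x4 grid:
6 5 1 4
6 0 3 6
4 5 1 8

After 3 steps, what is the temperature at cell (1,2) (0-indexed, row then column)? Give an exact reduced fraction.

Step 1: cell (1,2) = 11/5
Step 2: cell (1,2) = 15/4
Step 3: cell (1,2) = 167/48
Full grid after step 3:
  9193/2160 5141/1440 1063/288 4001/1080
  2839/720 1157/300 167/48 12001/2880
  329/80 1717/480 383/96 247/60

Answer: 167/48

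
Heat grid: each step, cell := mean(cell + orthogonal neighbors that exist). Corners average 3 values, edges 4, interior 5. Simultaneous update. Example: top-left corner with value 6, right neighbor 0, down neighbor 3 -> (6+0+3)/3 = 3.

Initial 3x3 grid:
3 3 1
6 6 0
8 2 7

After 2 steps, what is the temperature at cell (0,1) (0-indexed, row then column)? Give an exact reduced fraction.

Step 1: cell (0,1) = 13/4
Step 2: cell (0,1) = 719/240
Full grid after step 2:
  13/3 719/240 97/36
  1109/240 433/100 337/120
  101/18 1049/240 49/12

Answer: 719/240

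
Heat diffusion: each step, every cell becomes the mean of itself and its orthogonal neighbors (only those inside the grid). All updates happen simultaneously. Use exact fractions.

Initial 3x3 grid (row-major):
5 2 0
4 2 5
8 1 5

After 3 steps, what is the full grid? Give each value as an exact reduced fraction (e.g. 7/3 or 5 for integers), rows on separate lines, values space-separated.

Answer: 1837/540 14647/4800 5933/2160
18197/4800 833/250 1859/600
8603/2160 4493/1200 1837/540

Derivation:
After step 1:
  11/3 9/4 7/3
  19/4 14/5 3
  13/3 4 11/3
After step 2:
  32/9 221/80 91/36
  311/80 84/25 59/20
  157/36 37/10 32/9
After step 3:
  1837/540 14647/4800 5933/2160
  18197/4800 833/250 1859/600
  8603/2160 4493/1200 1837/540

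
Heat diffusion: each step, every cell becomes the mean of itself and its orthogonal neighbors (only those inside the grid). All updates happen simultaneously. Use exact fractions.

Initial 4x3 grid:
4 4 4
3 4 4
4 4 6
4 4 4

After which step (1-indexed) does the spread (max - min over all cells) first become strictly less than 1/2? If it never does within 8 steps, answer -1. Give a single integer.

Step 1: max=14/3, min=11/3, spread=1
Step 2: max=271/60, min=449/120, spread=31/40
Step 3: max=2371/540, min=4109/1080, spread=211/360
Step 4: max=34709/8100, min=126251/32400, spread=839/2160
  -> spread < 1/2 first at step 4
Step 5: max=4135667/972000, min=3813887/972000, spread=5363/16200
Step 6: max=30681821/7290000, min=115687859/29160000, spread=93859/388800
Step 7: max=1830723139/437400000, min=6980238331/1749600000, spread=4568723/23328000
Step 8: max=218463295627/52488000000, min=421200124379/104976000000, spread=8387449/55987200

Answer: 4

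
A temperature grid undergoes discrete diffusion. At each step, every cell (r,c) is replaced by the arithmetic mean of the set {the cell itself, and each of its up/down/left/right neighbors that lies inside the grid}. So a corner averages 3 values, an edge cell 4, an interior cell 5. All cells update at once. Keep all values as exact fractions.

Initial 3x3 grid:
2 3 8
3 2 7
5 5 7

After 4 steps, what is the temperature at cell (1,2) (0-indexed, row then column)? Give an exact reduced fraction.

Step 1: cell (1,2) = 6
Step 2: cell (1,2) = 67/12
Step 3: cell (1,2) = 3749/720
Step 4: cell (1,2) = 216343/43200
Full grid after step 4:
  99541/25920 744197/172800 4603/960
  9551/2400 160807/36000 216343/43200
  108761/25920 807497/172800 132221/25920

Answer: 216343/43200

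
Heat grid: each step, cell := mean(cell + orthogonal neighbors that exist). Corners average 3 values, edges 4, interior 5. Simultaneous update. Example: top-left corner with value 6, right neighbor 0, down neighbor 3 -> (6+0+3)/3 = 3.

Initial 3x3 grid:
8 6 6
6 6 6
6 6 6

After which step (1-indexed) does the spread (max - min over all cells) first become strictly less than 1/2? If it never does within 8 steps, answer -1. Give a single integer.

Step 1: max=20/3, min=6, spread=2/3
Step 2: max=59/9, min=6, spread=5/9
Step 3: max=689/108, min=6, spread=41/108
  -> spread < 1/2 first at step 3
Step 4: max=41011/6480, min=1091/180, spread=347/1296
Step 5: max=2439737/388800, min=10957/1800, spread=2921/15552
Step 6: max=145796539/23328000, min=1321483/216000, spread=24611/186624
Step 7: max=8716802033/1399680000, min=29816741/4860000, spread=207329/2239488
Step 8: max=521914752451/83980800000, min=1594001599/259200000, spread=1746635/26873856

Answer: 3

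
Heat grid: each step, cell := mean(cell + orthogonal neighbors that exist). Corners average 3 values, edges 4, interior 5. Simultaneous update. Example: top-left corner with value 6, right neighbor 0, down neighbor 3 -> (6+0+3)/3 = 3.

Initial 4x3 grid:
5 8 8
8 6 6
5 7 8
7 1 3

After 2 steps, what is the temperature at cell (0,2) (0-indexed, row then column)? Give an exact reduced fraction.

Answer: 253/36

Derivation:
Step 1: cell (0,2) = 22/3
Step 2: cell (0,2) = 253/36
Full grid after step 2:
  79/12 337/48 253/36
  107/16 643/100 41/6
  1349/240 593/100 28/5
  187/36 547/120 29/6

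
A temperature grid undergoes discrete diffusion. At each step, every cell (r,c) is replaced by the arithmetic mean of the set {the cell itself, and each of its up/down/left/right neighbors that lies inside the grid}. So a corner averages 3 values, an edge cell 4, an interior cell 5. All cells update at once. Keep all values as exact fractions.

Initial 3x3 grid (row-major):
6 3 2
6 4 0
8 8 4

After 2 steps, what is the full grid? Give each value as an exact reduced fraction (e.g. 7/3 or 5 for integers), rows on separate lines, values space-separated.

After step 1:
  5 15/4 5/3
  6 21/5 5/2
  22/3 6 4
After step 2:
  59/12 877/240 95/36
  169/30 449/100 371/120
  58/9 323/60 25/6

Answer: 59/12 877/240 95/36
169/30 449/100 371/120
58/9 323/60 25/6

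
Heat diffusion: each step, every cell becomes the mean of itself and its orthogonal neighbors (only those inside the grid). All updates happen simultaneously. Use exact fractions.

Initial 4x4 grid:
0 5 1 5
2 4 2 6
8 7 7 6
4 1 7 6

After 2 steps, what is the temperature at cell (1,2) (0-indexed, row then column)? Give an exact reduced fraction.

Step 1: cell (1,2) = 4
Step 2: cell (1,2) = 109/25
Full grid after step 2:
  25/9 145/48 55/16 4
  181/48 97/25 109/25 19/4
  1109/240 126/25 267/50 347/60
  43/9 74/15 83/15 107/18

Answer: 109/25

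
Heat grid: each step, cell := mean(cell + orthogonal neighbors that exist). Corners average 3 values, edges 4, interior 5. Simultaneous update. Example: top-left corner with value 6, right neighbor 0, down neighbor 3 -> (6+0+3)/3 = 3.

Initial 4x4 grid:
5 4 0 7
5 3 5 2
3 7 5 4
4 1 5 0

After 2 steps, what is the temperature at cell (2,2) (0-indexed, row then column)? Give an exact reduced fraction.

Answer: 7/2

Derivation:
Step 1: cell (2,2) = 26/5
Step 2: cell (2,2) = 7/2
Full grid after step 2:
  35/9 247/60 13/4 23/6
  1093/240 93/25 43/10 53/16
  913/240 114/25 7/2 309/80
  35/9 101/30 19/5 17/6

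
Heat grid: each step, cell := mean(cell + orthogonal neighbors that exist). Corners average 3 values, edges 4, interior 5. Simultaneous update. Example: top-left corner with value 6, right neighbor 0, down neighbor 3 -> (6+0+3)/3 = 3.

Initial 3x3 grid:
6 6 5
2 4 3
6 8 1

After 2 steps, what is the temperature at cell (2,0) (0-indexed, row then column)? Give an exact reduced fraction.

Answer: 175/36

Derivation:
Step 1: cell (2,0) = 16/3
Step 2: cell (2,0) = 175/36
Full grid after step 2:
  173/36 1151/240 79/18
  191/40 447/100 991/240
  175/36 1121/240 4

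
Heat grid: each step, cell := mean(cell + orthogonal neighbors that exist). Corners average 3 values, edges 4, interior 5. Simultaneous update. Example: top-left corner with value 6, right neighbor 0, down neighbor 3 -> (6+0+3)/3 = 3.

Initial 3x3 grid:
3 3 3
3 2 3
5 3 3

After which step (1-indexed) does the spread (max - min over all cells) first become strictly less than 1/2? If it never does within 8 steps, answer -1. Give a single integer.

Answer: 3

Derivation:
Step 1: max=11/3, min=11/4, spread=11/12
Step 2: max=61/18, min=17/6, spread=5/9
Step 3: max=3509/1080, min=1033/360, spread=41/108
  -> spread < 1/2 first at step 3
Step 4: max=205483/64800, min=62711/21600, spread=347/1296
Step 5: max=12159101/3888000, min=3809617/1296000, spread=2921/15552
Step 6: max=722415547/233280000, min=230550599/77760000, spread=24611/186624
Step 7: max=43067855309/13996800000, min=13924016353/4665600000, spread=207329/2239488
Step 8: max=2572184335723/839808000000, min=839200663991/279936000000, spread=1746635/26873856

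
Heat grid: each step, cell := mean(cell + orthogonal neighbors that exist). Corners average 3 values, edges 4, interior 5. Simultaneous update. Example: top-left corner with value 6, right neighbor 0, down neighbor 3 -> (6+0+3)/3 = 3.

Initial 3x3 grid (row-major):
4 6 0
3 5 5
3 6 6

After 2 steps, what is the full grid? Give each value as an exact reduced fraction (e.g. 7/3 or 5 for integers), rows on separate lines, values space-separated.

Answer: 71/18 67/16 137/36
205/48 43/10 55/12
17/4 59/12 44/9

Derivation:
After step 1:
  13/3 15/4 11/3
  15/4 5 4
  4 5 17/3
After step 2:
  71/18 67/16 137/36
  205/48 43/10 55/12
  17/4 59/12 44/9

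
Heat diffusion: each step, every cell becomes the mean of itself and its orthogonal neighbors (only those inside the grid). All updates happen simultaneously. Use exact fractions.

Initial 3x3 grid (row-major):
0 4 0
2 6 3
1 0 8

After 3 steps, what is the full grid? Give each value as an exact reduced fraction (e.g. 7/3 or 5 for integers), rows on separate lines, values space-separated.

Answer: 325/144 3919/1440 1267/432
2351/960 1107/400 3211/960
29/12 8803/2880 181/54

Derivation:
After step 1:
  2 5/2 7/3
  9/4 3 17/4
  1 15/4 11/3
After step 2:
  9/4 59/24 109/36
  33/16 63/20 53/16
  7/3 137/48 35/9
After step 3:
  325/144 3919/1440 1267/432
  2351/960 1107/400 3211/960
  29/12 8803/2880 181/54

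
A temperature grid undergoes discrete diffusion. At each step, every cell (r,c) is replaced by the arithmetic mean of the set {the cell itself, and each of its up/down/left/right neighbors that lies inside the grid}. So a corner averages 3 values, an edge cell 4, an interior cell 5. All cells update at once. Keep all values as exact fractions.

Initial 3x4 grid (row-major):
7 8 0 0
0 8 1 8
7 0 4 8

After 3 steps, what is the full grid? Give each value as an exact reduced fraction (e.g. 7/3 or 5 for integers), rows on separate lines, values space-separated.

After step 1:
  5 23/4 9/4 8/3
  11/2 17/5 21/5 17/4
  7/3 19/4 13/4 20/3
After step 2:
  65/12 41/10 223/60 55/18
  487/120 118/25 347/100 1067/240
  151/36 103/30 283/60 85/18
After step 3:
  181/40 2693/600 3227/900 8077/2160
  33101/7200 11869/3000 25283/6000 56497/14400
  4207/1080 7679/1800 3677/900 9997/2160

Answer: 181/40 2693/600 3227/900 8077/2160
33101/7200 11869/3000 25283/6000 56497/14400
4207/1080 7679/1800 3677/900 9997/2160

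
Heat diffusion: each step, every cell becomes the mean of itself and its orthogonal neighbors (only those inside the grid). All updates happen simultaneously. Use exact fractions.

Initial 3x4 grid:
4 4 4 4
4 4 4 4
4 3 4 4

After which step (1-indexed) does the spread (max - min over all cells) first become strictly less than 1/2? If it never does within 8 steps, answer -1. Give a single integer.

Step 1: max=4, min=11/3, spread=1/3
  -> spread < 1/2 first at step 1
Step 2: max=4, min=449/120, spread=31/120
Step 3: max=4, min=4109/1080, spread=211/1080
Step 4: max=7153/1800, min=415103/108000, spread=14077/108000
Step 5: max=428317/108000, min=3747593/972000, spread=5363/48600
Step 6: max=237131/60000, min=112899191/29160000, spread=93859/1166400
Step 7: max=383463533/97200000, min=6788125519/1749600000, spread=4568723/69984000
Step 8: max=11482381111/2916000000, min=408123564371/104976000000, spread=8387449/167961600

Answer: 1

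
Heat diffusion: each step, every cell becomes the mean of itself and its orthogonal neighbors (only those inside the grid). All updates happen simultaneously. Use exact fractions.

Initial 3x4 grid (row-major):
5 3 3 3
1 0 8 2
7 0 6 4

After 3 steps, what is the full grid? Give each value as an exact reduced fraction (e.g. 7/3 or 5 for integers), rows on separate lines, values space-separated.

After step 1:
  3 11/4 17/4 8/3
  13/4 12/5 19/5 17/4
  8/3 13/4 9/2 4
After step 2:
  3 31/10 101/30 67/18
  679/240 309/100 96/25 883/240
  55/18 769/240 311/80 17/4
After step 3:
  2143/720 3767/1200 6313/1800 7753/2160
  43109/14400 4819/1500 5359/1500 55769/14400
  409/135 23827/7200 9109/2400 709/180

Answer: 2143/720 3767/1200 6313/1800 7753/2160
43109/14400 4819/1500 5359/1500 55769/14400
409/135 23827/7200 9109/2400 709/180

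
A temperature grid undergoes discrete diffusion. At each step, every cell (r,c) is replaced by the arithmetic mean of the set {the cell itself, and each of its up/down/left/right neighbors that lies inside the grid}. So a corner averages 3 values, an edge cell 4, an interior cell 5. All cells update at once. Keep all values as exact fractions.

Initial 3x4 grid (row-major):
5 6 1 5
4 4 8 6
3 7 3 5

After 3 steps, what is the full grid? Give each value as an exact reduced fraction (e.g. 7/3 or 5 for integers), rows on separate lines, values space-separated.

Answer: 283/60 5437/1200 1969/400 847/180
4049/900 1861/375 7129/1500 9283/1800
643/135 16811/3600 18671/3600 2701/540

Derivation:
After step 1:
  5 4 5 4
  4 29/5 22/5 6
  14/3 17/4 23/4 14/3
After step 2:
  13/3 99/20 87/20 5
  73/15 449/100 539/100 143/30
  155/36 307/60 143/30 197/36
After step 3:
  283/60 5437/1200 1969/400 847/180
  4049/900 1861/375 7129/1500 9283/1800
  643/135 16811/3600 18671/3600 2701/540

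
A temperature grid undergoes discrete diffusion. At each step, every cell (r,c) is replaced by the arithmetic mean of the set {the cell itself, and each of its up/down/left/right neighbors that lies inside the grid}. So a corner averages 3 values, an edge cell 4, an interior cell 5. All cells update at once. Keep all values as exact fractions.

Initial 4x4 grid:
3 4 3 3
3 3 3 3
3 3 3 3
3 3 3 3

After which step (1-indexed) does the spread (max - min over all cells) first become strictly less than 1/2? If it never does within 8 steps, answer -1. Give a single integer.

Step 1: max=10/3, min=3, spread=1/3
  -> spread < 1/2 first at step 1
Step 2: max=391/120, min=3, spread=31/120
Step 3: max=3451/1080, min=3, spread=211/1080
Step 4: max=340843/108000, min=3, spread=16843/108000
Step 5: max=3054643/972000, min=27079/9000, spread=130111/972000
Step 6: max=91122367/29160000, min=1627159/540000, spread=3255781/29160000
Step 7: max=2724753691/874800000, min=1631107/540000, spread=82360351/874800000
Step 8: max=81483316891/26244000000, min=294106441/97200000, spread=2074577821/26244000000

Answer: 1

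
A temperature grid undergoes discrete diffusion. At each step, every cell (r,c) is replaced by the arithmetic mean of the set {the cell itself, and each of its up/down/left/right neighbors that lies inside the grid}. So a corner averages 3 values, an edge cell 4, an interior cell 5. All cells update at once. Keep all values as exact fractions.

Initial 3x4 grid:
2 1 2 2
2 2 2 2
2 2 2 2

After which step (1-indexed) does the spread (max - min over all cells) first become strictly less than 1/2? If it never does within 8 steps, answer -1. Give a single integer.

Answer: 1

Derivation:
Step 1: max=2, min=5/3, spread=1/3
  -> spread < 1/2 first at step 1
Step 2: max=2, min=209/120, spread=31/120
Step 3: max=2, min=1949/1080, spread=211/1080
Step 4: max=3553/1800, min=199103/108000, spread=14077/108000
Step 5: max=212317/108000, min=1803593/972000, spread=5363/48600
Step 6: max=117131/60000, min=54579191/29160000, spread=93859/1166400
Step 7: max=189063533/97200000, min=3288925519/1749600000, spread=4568723/69984000
Step 8: max=5650381111/2916000000, min=198171564371/104976000000, spread=8387449/167961600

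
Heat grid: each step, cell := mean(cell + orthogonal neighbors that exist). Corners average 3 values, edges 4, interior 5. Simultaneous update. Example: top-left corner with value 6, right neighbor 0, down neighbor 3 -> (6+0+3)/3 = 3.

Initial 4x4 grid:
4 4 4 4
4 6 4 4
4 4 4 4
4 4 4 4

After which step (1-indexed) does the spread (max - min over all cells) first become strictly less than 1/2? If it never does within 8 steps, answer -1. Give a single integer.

Answer: 2

Derivation:
Step 1: max=9/2, min=4, spread=1/2
Step 2: max=111/25, min=4, spread=11/25
  -> spread < 1/2 first at step 2
Step 3: max=5167/1200, min=4, spread=367/1200
Step 4: max=23171/5400, min=1213/300, spread=1337/5400
Step 5: max=689669/162000, min=36469/9000, spread=33227/162000
Step 6: max=20654327/4860000, min=220049/54000, spread=849917/4860000
Step 7: max=616914347/145800000, min=3308533/810000, spread=21378407/145800000
Step 8: max=18462462371/4374000000, min=995688343/243000000, spread=540072197/4374000000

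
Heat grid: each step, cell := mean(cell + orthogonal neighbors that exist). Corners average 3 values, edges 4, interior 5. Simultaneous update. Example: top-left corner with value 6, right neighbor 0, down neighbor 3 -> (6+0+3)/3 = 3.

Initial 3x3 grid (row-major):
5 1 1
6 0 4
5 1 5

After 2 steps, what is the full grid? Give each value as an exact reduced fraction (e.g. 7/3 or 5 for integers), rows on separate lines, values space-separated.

Answer: 13/4 203/80 25/12
18/5 67/25 307/120
43/12 749/240 103/36

Derivation:
After step 1:
  4 7/4 2
  4 12/5 5/2
  4 11/4 10/3
After step 2:
  13/4 203/80 25/12
  18/5 67/25 307/120
  43/12 749/240 103/36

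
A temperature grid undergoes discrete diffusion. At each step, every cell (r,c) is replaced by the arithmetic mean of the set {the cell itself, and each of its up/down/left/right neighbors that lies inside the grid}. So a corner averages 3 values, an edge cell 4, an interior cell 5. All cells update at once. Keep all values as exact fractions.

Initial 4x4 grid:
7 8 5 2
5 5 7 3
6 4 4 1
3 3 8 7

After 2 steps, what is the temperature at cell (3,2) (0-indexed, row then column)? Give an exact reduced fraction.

Step 1: cell (3,2) = 11/2
Step 2: cell (3,2) = 151/30
Full grid after step 2:
  56/9 1453/240 1193/240 145/36
  1363/240 27/5 483/100 227/60
  373/80 24/5 93/20 257/60
  13/3 23/5 151/30 175/36

Answer: 151/30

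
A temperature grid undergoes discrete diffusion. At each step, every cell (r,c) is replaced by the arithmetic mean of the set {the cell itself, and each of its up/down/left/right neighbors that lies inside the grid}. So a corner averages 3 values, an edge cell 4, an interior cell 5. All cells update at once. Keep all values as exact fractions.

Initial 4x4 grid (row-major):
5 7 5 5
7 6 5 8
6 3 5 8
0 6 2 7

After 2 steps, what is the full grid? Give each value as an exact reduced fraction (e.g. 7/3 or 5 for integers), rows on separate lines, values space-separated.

After step 1:
  19/3 23/4 11/2 6
  6 28/5 29/5 13/2
  4 26/5 23/5 7
  4 11/4 5 17/3
After step 2:
  217/36 1391/240 461/80 6
  329/60 567/100 28/5 253/40
  24/5 443/100 138/25 713/120
  43/12 339/80 1081/240 53/9

Answer: 217/36 1391/240 461/80 6
329/60 567/100 28/5 253/40
24/5 443/100 138/25 713/120
43/12 339/80 1081/240 53/9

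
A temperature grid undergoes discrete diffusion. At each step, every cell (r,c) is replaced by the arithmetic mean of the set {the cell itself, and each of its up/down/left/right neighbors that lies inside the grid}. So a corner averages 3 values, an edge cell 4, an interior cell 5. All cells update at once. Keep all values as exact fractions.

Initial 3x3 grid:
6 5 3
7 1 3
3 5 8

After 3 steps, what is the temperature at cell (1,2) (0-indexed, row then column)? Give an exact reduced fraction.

Step 1: cell (1,2) = 15/4
Step 2: cell (1,2) = 339/80
Step 3: cell (1,2) = 19733/4800
Full grid after step 3:
  209/45 60599/14400 4451/1080
  21683/4800 556/125 19733/4800
  1687/360 63649/14400 602/135

Answer: 19733/4800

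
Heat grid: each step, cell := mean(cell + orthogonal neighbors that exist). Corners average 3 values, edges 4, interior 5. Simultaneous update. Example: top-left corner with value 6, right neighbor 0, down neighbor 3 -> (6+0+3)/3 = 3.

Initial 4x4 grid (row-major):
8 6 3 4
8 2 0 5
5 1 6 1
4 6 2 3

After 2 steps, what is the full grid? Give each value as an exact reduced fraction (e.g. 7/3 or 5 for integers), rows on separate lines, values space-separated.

Answer: 107/18 281/60 19/5 13/4
1259/240 211/50 287/100 269/80
77/16 343/100 86/25 41/16
17/4 33/8 23/8 10/3

Derivation:
After step 1:
  22/3 19/4 13/4 4
  23/4 17/5 16/5 5/2
  9/2 4 2 15/4
  5 13/4 17/4 2
After step 2:
  107/18 281/60 19/5 13/4
  1259/240 211/50 287/100 269/80
  77/16 343/100 86/25 41/16
  17/4 33/8 23/8 10/3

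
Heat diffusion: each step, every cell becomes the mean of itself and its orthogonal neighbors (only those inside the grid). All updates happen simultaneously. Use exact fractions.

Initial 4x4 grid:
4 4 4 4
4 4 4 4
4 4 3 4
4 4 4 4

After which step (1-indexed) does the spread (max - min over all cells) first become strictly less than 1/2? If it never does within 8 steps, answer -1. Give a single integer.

Answer: 1

Derivation:
Step 1: max=4, min=15/4, spread=1/4
  -> spread < 1/2 first at step 1
Step 2: max=4, min=189/50, spread=11/50
Step 3: max=4, min=9233/2400, spread=367/2400
Step 4: max=2387/600, min=41629/10800, spread=1337/10800
Step 5: max=71531/18000, min=1254331/324000, spread=33227/324000
Step 6: max=427951/108000, min=37665673/9720000, spread=849917/9720000
Step 7: max=6411467/1620000, min=1132685653/291600000, spread=21378407/291600000
Step 8: max=1920311657/486000000, min=34025537629/8748000000, spread=540072197/8748000000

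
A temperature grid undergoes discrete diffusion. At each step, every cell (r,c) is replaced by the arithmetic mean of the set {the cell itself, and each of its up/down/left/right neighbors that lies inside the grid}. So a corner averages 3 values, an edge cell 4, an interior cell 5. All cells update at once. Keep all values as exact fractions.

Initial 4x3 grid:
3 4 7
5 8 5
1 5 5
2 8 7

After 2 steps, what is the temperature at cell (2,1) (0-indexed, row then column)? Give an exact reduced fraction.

Answer: 501/100

Derivation:
Step 1: cell (2,1) = 27/5
Step 2: cell (2,1) = 501/100
Full grid after step 2:
  55/12 607/120 205/36
  169/40 134/25 1349/240
  497/120 501/100 1429/240
  149/36 637/120 53/9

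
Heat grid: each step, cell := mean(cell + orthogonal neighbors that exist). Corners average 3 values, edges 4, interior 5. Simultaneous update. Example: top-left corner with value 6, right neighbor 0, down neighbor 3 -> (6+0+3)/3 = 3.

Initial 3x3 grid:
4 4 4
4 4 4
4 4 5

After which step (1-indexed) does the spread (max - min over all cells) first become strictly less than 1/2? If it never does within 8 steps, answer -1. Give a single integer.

Step 1: max=13/3, min=4, spread=1/3
  -> spread < 1/2 first at step 1
Step 2: max=77/18, min=4, spread=5/18
Step 3: max=905/216, min=4, spread=41/216
Step 4: max=53971/12960, min=1451/360, spread=347/2592
Step 5: max=3217337/777600, min=14557/3600, spread=2921/31104
Step 6: max=192452539/46656000, min=1753483/432000, spread=24611/373248
Step 7: max=11516162033/2799360000, min=39536741/9720000, spread=207329/4478976
Step 8: max=689876352451/167961600000, min=2112401599/518400000, spread=1746635/53747712

Answer: 1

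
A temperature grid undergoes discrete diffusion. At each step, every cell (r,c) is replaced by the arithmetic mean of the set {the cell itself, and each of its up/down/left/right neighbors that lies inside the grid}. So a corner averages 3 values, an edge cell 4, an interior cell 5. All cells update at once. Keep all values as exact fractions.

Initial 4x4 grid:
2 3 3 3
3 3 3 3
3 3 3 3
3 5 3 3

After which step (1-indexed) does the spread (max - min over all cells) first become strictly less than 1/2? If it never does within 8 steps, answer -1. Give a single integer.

Answer: 4

Derivation:
Step 1: max=11/3, min=8/3, spread=1
Step 2: max=211/60, min=49/18, spread=143/180
Step 3: max=7279/2160, min=607/216, spread=403/720
Step 4: max=178123/54000, min=93137/32400, spread=17171/40500
  -> spread < 1/2 first at step 4
Step 5: max=6321367/1944000, min=2833739/972000, spread=217963/648000
Step 6: max=312372527/97200000, min=86057309/29160000, spread=76544491/291600000
Step 7: max=5579064679/1749600000, min=520515973/174960000, spread=124634983/583200000
Step 8: max=277130065421/87480000000, min=523689099913/174960000000, spread=10190343643/58320000000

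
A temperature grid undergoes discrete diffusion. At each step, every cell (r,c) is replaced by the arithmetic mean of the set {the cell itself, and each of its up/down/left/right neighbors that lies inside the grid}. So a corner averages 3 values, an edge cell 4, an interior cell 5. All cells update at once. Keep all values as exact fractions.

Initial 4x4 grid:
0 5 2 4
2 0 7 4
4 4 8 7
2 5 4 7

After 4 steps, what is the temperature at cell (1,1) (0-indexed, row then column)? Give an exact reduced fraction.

Step 1: cell (1,1) = 18/5
Step 2: cell (1,1) = 61/20
Step 3: cell (1,1) = 21089/6000
Step 4: cell (1,1) = 124771/36000
Full grid after step 4:
  34597/12960 690911/216000 828167/216000 285203/64800
  161909/54000 124771/36000 788477/180000 518161/108000
  184093/54000 732097/180000 292837/60000 4327/800
  244783/64800 937777/216000 74551/14400 121123/21600

Answer: 124771/36000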